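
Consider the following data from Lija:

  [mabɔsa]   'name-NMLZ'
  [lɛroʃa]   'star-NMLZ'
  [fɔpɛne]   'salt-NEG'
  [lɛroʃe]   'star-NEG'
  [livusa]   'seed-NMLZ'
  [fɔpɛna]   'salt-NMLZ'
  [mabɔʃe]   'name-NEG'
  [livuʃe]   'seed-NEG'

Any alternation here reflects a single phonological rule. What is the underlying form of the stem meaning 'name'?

/mabɔs/

'name' shows [ʃ] ~ [s] at the end of the stem ([mabɔʃe] vs [mabɔsa]).
If /ʃ/ were underlying and a rule turned it into [s] before the NMLZ suffix, 'star' would also alternate; but it has [ʃ] in both [lɛroʃe] and [lɛroʃa].
The alternation reflects palatalization before a front vowel: /s/ becomes palato-alveolar [ʃ] before a front vowel. /s/ is underlying.
Hence 'name' is /mabɔs/ underlyingly.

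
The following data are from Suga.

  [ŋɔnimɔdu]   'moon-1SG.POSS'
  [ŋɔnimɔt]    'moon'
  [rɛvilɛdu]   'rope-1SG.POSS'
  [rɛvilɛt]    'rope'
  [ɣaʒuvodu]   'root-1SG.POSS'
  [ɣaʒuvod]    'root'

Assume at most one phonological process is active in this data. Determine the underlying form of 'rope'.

'rope' shows [d] ~ [t] at the end of the stem ([rɛvilɛdu] vs [rɛvilɛt]).
The stem 'root' ([ɣaʒuvodu], [ɣaʒuvod]) shows [d] unchanged in both environments, so [d] cannot be basic with [t] derived in isolation.
So /t/ is underlying, and a rule of intervocalic voicing — voiceless stops become voiced between vowels — gives [d].

/rɛvilɛt/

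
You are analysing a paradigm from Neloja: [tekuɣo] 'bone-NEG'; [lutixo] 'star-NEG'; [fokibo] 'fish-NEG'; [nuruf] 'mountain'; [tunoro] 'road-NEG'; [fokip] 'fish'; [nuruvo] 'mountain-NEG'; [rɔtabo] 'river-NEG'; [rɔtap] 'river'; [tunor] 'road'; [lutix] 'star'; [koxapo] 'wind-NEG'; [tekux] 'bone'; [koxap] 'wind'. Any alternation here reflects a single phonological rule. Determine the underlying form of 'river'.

The stem for 'river' ends in [p] in [rɔtap] but [b] in [rɔtabo].
The stem 'wind' ([koxap], [koxapo]) shows [p] unchanged in both environments, so [p] cannot be basic with [b] derived before the NEG suffix.
The underlying segment must be /b/; voiced obstruents become voiceless word-finally, yielding [p] there.

/rɔtab/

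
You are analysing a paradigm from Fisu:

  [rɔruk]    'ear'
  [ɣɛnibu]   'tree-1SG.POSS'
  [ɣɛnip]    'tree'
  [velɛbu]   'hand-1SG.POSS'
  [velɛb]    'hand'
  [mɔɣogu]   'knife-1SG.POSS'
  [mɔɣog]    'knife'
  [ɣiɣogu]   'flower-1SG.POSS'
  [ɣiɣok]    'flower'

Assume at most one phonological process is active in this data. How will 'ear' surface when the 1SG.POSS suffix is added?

In [ɣiɣogu] and [ɣiɣok] the final segment of 'flower' alternates: [g] ~ [k].
The stem 'knife' ([mɔɣogu], [mɔɣog]) shows [g] unchanged in both environments, so [g] cannot be basic with [k] derived in isolation.
So /k/ is underlying, and a rule of intervocalic voicing — voiceless stops become voiced between vowels — gives [g].
From [rɔruk] the stem 'ear' is /rɔruk/; between vowels this yields [rɔrugu].

[rɔrugu]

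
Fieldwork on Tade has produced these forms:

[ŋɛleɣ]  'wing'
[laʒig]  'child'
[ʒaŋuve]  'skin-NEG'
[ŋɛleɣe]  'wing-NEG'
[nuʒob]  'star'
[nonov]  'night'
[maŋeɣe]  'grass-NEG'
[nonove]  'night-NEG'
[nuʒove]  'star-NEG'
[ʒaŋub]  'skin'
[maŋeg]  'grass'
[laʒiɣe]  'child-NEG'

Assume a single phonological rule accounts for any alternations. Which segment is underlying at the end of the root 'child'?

/g/

In [laʒiɣe] and [laʒig] the final segment of 'child' alternates: [ɣ] ~ [g].
Compare 'wing', with invariant [ɣ] in [ŋɛleɣe] and [ŋɛleɣ]: an analysis with underlying /ɣ/ and a rule producing [g] in isolation would wrongly predict alternation here too.
The underlying segment must be /g/; voiced stops become fricatives between vowels, yielding [ɣ] there.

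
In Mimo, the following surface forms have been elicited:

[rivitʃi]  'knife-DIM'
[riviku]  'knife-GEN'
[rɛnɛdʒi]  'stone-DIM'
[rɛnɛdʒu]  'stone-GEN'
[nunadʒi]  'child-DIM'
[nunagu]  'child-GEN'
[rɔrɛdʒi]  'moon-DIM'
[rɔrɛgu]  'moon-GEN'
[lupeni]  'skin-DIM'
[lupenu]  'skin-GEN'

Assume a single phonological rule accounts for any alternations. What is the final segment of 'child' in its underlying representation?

/g/

'child' shows [dʒ] ~ [g] at the end of the stem ([nunadʒi] vs [nunagu]).
The stem 'stone' ([rɛnɛdʒi], [rɛnɛdʒu]) shows [dʒ] unchanged in both environments, so [dʒ] cannot be basic with [g] derived before the GEN suffix.
The alternation reflects palatalization before a front vowel: /k/ and /g/ become palato-alveolar [tʃ] and [dʒ] before a front vowel. /g/ is underlying.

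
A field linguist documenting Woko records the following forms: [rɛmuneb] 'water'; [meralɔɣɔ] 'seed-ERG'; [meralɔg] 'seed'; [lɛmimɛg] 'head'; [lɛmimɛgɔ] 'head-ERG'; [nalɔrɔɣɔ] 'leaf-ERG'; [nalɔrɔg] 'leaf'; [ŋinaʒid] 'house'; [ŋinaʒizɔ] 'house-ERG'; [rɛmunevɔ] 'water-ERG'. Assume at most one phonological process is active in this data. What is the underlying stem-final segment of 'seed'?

The stem for 'seed' ends in [ɣ] in [meralɔɣɔ] but [g] in [meralɔg].
But 'head' keeps [g] in both environments ([lɛmimɛgɔ], [lɛmimɛg]), so there is no rule changing /g/ to [ɣ] before the ERG suffix.
So /ɣ/ is underlying, and a rule of word-final hardening — voiced fricatives become stops word-finally — gives [g].

/ɣ/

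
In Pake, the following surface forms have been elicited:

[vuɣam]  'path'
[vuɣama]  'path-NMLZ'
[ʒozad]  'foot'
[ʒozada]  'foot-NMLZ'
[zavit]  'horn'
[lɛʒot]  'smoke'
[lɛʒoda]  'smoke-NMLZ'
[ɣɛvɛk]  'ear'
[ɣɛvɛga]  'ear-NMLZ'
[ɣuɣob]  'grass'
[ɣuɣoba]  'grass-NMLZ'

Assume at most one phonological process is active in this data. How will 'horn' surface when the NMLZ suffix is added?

'smoke' shows [t] ~ [d] at the end of the stem ([lɛʒot] vs [lɛʒoda]).
Compare 'foot', with invariant [d] in [ʒozad] and [ʒozada]: an analysis with underlying /d/ and a rule producing [t] in isolation would wrongly predict alternation here too.
Therefore /t/ is basic and [d] is derived by intervocalic voicing (voiceless stops become voiced between vowels).
The one attested form of 'horn', [zavit], shows underlying /zavit/. Applying the same rule between vowels gives [zavida].

[zavida]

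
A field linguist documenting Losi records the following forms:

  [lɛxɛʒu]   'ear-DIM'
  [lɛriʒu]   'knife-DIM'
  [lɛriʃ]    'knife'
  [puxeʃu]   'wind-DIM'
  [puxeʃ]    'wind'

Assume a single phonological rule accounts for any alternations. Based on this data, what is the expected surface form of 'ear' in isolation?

[lɛxɛʃ]

The stem for 'knife' ends in [ʒ] in [lɛriʒu] but [ʃ] in [lɛriʃ].
The stem 'wind' ([puxeʃu], [puxeʃ]) shows [ʃ] unchanged in both environments, so [ʃ] cannot be basic with [ʒ] derived before the DIM suffix.
So /ʒ/ is underlying, and a rule of word-final obstruent devoicing — voiced obstruents become voiceless word-finally — gives [ʃ].
The one attested form of 'ear', [lɛxɛʒu], shows underlying /lɛxɛʒ/. Applying the same rule word-finally gives [lɛxɛʃ].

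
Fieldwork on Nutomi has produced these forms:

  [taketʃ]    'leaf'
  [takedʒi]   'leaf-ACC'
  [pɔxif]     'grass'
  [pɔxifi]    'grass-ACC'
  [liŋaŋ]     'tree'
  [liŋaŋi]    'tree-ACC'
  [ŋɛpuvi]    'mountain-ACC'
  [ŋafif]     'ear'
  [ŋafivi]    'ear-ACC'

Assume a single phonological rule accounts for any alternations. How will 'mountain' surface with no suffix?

In [ŋafif] and [ŋafivi] the final segment of 'ear' alternates: [f] ~ [v].
The stem 'grass' ([pɔxif], [pɔxifi]) shows [f] unchanged in both environments, so [f] cannot be basic with [v] derived before the ACC suffix.
Therefore /v/ is basic and [f] is derived by word-final obstruent devoicing (voiced obstruents become voiceless word-finally).
The one attested form of 'mountain', [ŋɛpuvi], shows underlying /ŋɛpuv/. Applying the same rule word-finally gives [ŋɛpuf].

[ŋɛpuf]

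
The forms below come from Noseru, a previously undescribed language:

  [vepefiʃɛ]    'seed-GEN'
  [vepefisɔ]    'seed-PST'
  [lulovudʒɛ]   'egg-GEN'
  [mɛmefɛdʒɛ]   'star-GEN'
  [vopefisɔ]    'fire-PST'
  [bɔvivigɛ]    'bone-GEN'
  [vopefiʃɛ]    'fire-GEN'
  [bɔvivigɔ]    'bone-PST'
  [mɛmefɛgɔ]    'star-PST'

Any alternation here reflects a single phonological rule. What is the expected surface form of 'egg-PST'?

[lulovugɔ]

The stem for 'star' ends in [g] in [mɛmefɛgɔ] but [dʒ] in [mɛmefɛdʒɛ].
The stem 'bone' ([bɔvivigɔ], [bɔvivigɛ]) shows [g] unchanged in both environments, so [g] cannot be basic with [dʒ] derived before the GEN suffix.
The underlying segment must be /dʒ/; palato-alveolar /dʒ/ and /ʃ/ become [g] and [s] when no front vowel follows, yielding [g] there.
From [lulovudʒɛ] the stem 'egg' is /lulovudʒ/; when no front vowel follows this yields [lulovugɔ].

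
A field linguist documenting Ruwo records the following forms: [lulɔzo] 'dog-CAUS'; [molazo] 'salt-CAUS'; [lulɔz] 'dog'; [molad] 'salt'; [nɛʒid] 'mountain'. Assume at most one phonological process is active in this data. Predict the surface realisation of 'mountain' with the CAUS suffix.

[nɛʒizo]

The root 'salt' surfaces as [molazo] and [molad], with a stem-final [z] ~ [d] alternation.
But 'dog' keeps [z] in both environments ([lulɔzo], [lulɔz]), so there is no rule changing /z/ to [d] in isolation.
The alternation reflects intervocalic spirantization: voiced stops become fricatives between vowels. /d/ is underlying.
The one attested form of 'mountain', [nɛʒid], shows underlying /nɛʒid/. Applying the same rule between vowels gives [nɛʒizo].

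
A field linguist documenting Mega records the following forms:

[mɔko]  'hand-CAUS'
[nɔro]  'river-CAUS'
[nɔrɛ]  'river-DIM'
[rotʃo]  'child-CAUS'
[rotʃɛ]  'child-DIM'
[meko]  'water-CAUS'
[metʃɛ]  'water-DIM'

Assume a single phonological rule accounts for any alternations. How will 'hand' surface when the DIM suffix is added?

'water' shows [k] ~ [tʃ] at the end of the stem ([meko] vs [metʃɛ]).
But 'child' keeps [tʃ] in both environments ([rotʃo], [rotʃɛ]), so there is no rule changing /tʃ/ to [k] before the CAUS suffix.
Therefore /k/ is basic and [tʃ] is derived by palatalization before a front vowel (/k/ becomes palato-alveolar [tʃ] before a front vowel).
The one attested form of 'hand', [mɔko], shows underlying /mɔk/. Applying the same rule before a front vowel gives [mɔtʃɛ].

[mɔtʃɛ]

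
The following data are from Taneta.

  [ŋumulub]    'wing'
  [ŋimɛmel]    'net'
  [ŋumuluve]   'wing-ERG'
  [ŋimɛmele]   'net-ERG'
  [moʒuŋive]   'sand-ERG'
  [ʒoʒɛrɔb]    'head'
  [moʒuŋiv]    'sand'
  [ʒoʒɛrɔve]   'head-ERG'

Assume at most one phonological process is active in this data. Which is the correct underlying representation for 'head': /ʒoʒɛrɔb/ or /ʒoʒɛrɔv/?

In [ʒoʒɛrɔve] and [ʒoʒɛrɔb] the final segment of 'head' alternates: [v] ~ [b].
If /v/ were underlying and a rule turned it into [b] in isolation, 'sand' would also alternate; but it has [v] in both [moʒuŋive] and [moʒuŋiv].
So /b/ is underlying, and a rule of intervocalic spirantization — voiced stops become fricatives between vowels — gives [v].

/ʒoʒɛrɔb/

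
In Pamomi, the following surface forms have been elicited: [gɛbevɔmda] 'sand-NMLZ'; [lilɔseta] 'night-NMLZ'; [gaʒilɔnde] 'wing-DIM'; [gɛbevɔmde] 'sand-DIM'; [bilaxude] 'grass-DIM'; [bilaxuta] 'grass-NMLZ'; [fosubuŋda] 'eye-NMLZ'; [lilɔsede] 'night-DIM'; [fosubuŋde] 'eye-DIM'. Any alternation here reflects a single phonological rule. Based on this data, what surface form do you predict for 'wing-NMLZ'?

[gaʒilɔnda]

The NMLZ suffix surfaces as [-da] and [-ta], depending on the final segment of the stem.
By contrast the DIM suffix keeps its initial [d] throughout — that segment must be underlying.
So the underlying form is /-ta/, and voiceless stops become voiced after a nasal.
After 'wing', which ends in a nasal, the suffix surfaces as [-da], giving [gaʒilɔnda].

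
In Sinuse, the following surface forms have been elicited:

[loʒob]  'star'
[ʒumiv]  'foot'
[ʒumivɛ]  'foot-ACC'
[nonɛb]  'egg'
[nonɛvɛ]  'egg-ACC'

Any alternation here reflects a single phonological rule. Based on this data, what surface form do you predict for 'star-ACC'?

In [nonɛb] and [nonɛvɛ] the final segment of 'egg' alternates: [b] ~ [v].
But 'foot' keeps [v] in both environments ([ʒumiv], [ʒumivɛ]), so there is no rule changing /v/ to [b] in isolation.
The alternation reflects intervocalic spirantization: voiced stops become fricatives between vowels. /b/ is underlying.
The one attested form of 'star', [loʒob], shows underlying /loʒob/. Applying the same rule between vowels gives [loʒovɛ].

[loʒovɛ]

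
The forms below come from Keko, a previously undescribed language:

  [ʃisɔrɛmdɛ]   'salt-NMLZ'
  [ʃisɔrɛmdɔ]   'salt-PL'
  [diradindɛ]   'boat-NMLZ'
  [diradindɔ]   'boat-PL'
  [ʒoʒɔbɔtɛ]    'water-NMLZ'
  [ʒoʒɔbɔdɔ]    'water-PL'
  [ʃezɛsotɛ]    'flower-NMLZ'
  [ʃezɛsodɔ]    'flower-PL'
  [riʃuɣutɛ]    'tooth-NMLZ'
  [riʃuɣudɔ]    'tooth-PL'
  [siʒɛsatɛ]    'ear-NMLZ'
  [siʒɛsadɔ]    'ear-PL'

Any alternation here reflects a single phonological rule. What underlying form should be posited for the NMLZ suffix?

/-tɛ/

The NMLZ morpheme has two allomorphs, [-dɛ] and [-tɛ].
By contrast the PL suffix keeps its initial [d] throughout — that segment must be underlying.
So the underlying form is /-tɛ/, and voiceless stops become voiced after a nasal.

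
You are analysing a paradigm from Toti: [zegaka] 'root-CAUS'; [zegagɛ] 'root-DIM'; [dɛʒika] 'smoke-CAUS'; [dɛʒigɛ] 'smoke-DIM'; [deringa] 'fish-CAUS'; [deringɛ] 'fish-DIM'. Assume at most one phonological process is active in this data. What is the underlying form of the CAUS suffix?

/-ka/

The CAUS morpheme has two allomorphs, [-ga] and [-ka].
By contrast the DIM suffix keeps its initial [g] throughout — that segment must be underlying.
So the underlying form is /-ka/, and voiceless stops become voiced after a nasal.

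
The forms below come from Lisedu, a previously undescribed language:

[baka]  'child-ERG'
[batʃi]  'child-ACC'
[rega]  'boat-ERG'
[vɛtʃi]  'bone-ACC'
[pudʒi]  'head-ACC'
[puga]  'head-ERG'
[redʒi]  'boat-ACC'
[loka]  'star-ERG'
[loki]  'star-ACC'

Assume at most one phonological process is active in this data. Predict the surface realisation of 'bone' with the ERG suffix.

In [batʃi] and [baka] the final segment of 'child' alternates: [tʃ] ~ [k].
Compare 'star', with invariant [k] in [loki] and [loka]: an analysis with underlying /k/ and a rule producing [tʃ] before the ACC suffix would wrongly predict alternation here too.
So /tʃ/ is underlying, and a rule of depalatalization — palato-alveolar /tʃ/ and /dʒ/ become [k] and [g] when no front vowel follows — gives [k].
The one attested form of 'bone', [vɛtʃi], shows underlying /vɛtʃ/. Applying the same rule when no front vowel follows gives [vɛka].

[vɛka]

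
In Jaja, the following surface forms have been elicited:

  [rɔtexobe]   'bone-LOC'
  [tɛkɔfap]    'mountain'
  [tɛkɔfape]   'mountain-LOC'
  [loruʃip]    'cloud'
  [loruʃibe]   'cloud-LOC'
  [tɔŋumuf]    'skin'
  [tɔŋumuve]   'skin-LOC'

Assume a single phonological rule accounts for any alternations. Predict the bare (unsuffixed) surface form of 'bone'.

'cloud' shows [p] ~ [b] at the end of the stem ([loruʃip] vs [loruʃibe]).
Compare 'mountain', with invariant [p] in [tɛkɔfap] and [tɛkɔfape]: an analysis with underlying /p/ and a rule producing [b] before the LOC suffix would wrongly predict alternation here too.
The underlying segment must be /b/; voiced obstruents become voiceless word-finally, yielding [p] there.
From [rɔtexobe] the stem 'bone' is /rɔtexob/; word-finally this yields [rɔtexop].

[rɔtexop]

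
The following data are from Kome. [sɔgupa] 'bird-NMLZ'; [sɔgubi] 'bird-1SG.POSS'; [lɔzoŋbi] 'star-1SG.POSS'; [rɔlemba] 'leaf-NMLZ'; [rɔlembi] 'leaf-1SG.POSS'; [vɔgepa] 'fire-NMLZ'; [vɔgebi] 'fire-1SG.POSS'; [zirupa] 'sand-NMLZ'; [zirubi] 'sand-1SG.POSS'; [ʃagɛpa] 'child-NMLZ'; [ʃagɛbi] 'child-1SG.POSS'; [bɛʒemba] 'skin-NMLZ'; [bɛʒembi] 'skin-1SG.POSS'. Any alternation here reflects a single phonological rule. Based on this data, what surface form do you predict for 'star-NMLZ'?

[lɔzoŋba]

The NMLZ morpheme has two allomorphs, [-ba] and [-pa].
The 1SG.POSS suffix, which begins with [b], is invariant after every stem; so [b] is not altered by any rule here.
The NMLZ suffix is therefore /-pa/ underlyingly, with post-nasal voicing: voiceless stops become voiced after a nasal.
After 'star', which ends in a nasal, the suffix surfaces as [-ba], giving [lɔzoŋba].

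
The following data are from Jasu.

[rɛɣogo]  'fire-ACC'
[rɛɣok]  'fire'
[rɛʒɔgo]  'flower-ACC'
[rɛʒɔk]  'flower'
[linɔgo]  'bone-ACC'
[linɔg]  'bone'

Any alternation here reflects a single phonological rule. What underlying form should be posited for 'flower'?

The stem for 'flower' ends in [g] in [rɛʒɔgo] but [k] in [rɛʒɔk].
But 'bone' keeps [g] in both environments ([linɔgo], [linɔg]), so there is no rule changing /g/ to [k] in isolation.
Therefore /k/ is basic and [g] is derived by intervocalic voicing (voiceless stops become voiced between vowels).
Hence 'flower' is /rɛʒɔk/ underlyingly.

/rɛʒɔk/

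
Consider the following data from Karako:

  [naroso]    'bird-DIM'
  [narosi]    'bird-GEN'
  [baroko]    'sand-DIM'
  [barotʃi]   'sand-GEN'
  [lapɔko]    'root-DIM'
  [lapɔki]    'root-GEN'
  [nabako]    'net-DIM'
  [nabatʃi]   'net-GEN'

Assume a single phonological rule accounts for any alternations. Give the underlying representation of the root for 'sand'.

/barotʃ/

The root 'sand' surfaces as [baroko] and [barotʃi], with a stem-final [k] ~ [tʃ] alternation.
Compare 'root', with invariant [k] in [lapɔko] and [lapɔki]: an analysis with underlying /k/ and a rule producing [tʃ] before the GEN suffix would wrongly predict alternation here too.
So /tʃ/ is underlying, and a rule of depalatalization — palato-alveolar /tʃ/ becomes [k] when no front vowel follows — gives [k].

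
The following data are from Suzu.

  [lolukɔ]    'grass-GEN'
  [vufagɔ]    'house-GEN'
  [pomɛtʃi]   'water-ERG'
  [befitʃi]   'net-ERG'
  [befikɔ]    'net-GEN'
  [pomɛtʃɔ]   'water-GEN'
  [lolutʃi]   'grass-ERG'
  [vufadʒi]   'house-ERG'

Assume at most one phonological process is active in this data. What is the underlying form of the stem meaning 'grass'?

/loluk/

The root 'grass' surfaces as [lolutʃi] and [lolukɔ], with a stem-final [tʃ] ~ [k] alternation.
The stem 'water' ([pomɛtʃi], [pomɛtʃɔ]) shows [tʃ] unchanged in both environments, so [tʃ] cannot be basic with [k] derived before the GEN suffix.
So /k/ is underlying, and a rule of palatalization before a front vowel — /k/ and /g/ become palato-alveolar [tʃ] and [dʒ] before a front vowel — gives [tʃ].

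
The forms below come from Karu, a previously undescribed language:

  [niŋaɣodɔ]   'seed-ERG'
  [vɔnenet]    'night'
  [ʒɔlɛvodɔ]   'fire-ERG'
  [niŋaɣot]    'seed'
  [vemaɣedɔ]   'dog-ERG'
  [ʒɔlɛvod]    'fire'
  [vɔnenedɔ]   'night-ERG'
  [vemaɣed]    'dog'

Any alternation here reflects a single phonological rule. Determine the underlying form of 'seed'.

In [niŋaɣot] and [niŋaɣodɔ] the final segment of 'seed' alternates: [t] ~ [d].
Compare 'dog', with invariant [d] in [vemaɣed] and [vemaɣedɔ]: an analysis with underlying /d/ and a rule producing [t] in isolation would wrongly predict alternation here too.
The alternation reflects intervocalic voicing: voiceless stops become voiced between vowels. /t/ is underlying.

/niŋaɣot/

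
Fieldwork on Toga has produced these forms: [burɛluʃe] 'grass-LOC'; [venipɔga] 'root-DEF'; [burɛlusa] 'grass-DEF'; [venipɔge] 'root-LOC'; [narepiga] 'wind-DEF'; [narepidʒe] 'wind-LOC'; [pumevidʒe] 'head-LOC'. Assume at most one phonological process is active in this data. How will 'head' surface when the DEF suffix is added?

'wind' shows [g] ~ [dʒ] at the end of the stem ([narepiga] vs [narepidʒe]).
Compare 'root', with invariant [g] in [venipɔga] and [venipɔge]: an analysis with underlying /g/ and a rule producing [dʒ] before the LOC suffix would wrongly predict alternation here too.
So /dʒ/ is underlying, and a rule of depalatalization — palato-alveolar /dʒ/ and /ʃ/ become [g] and [s] when no front vowel follows — gives [g].
From [pumevidʒe] the stem 'head' is /pumevidʒ/; when no front vowel follows this yields [pumeviga].

[pumeviga]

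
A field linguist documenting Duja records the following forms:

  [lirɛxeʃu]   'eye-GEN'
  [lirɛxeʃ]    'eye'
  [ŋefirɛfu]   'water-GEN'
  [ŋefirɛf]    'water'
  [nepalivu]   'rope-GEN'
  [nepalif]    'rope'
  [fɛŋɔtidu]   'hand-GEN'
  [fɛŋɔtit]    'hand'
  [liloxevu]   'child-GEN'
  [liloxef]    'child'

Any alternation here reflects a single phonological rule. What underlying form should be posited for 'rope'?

/nepaliv/

'rope' shows [v] ~ [f] at the end of the stem ([nepalivu] vs [nepalif]).
The stem 'water' ([ŋefirɛfu], [ŋefirɛf]) shows [f] unchanged in both environments, so [f] cannot be basic with [v] derived before the GEN suffix.
Therefore /v/ is basic and [f] is derived by word-final obstruent devoicing (voiced obstruents become voiceless word-finally).
The underlying form of 'rope' is therefore /nepaliv/.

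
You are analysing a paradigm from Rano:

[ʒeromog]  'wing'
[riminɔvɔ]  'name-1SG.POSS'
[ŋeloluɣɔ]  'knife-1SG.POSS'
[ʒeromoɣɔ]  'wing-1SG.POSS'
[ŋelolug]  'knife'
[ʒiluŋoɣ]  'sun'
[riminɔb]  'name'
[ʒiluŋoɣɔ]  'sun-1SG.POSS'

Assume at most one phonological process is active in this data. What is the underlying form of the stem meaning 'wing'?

/ʒeromog/

The root 'wing' surfaces as [ʒeromoɣɔ] and [ʒeromog], with a stem-final [ɣ] ~ [g] alternation.
If /ɣ/ were underlying and a rule turned it into [g] in isolation, 'sun' would also alternate; but it has [ɣ] in both [ʒiluŋoɣɔ] and [ʒiluŋoɣ].
So /g/ is underlying, and a rule of intervocalic spirantization — voiced stops become fricatives between vowels — gives [ɣ].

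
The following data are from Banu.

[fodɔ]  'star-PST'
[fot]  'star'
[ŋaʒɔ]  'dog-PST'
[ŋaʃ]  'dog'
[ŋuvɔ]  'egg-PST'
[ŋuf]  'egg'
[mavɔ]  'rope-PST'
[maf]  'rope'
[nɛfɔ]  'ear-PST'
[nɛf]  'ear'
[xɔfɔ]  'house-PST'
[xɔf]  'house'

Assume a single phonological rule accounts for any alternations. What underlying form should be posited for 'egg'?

/ŋuv/

'egg' shows [v] ~ [f] at the end of the stem ([ŋuvɔ] vs [ŋuf]).
The stem 'ear' ([nɛfɔ], [nɛf]) shows [f] unchanged in both environments, so [f] cannot be basic with [v] derived before the PST suffix.
So /v/ is underlying, and a rule of word-final obstruent devoicing — voiced obstruents become voiceless word-finally — gives [f].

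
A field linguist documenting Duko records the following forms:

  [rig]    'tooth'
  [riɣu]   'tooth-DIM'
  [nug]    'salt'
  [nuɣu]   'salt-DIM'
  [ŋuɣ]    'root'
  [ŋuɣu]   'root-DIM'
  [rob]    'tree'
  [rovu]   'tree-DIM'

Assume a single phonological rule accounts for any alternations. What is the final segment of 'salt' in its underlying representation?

'salt' shows [g] ~ [ɣ] at the end of the stem ([nug] vs [nuɣu]).
But 'root' keeps [ɣ] in both environments ([ŋuɣ], [ŋuɣu]), so there is no rule changing /ɣ/ to [g] in isolation.
Therefore /g/ is basic and [ɣ] is derived by intervocalic spirantization (voiced stops become fricatives between vowels).

/g/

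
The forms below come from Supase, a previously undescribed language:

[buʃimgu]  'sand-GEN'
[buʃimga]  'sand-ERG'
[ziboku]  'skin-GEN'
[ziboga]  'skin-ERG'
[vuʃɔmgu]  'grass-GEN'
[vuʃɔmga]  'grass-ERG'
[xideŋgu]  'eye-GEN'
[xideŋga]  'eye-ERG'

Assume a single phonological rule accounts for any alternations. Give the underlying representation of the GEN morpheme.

/-ku/

The GEN morpheme has two allomorphs, [-gu] and [-ku].
By contrast the ERG suffix keeps its initial [g] throughout — that segment must be underlying.
So the underlying form is /-ku/, and voiceless stops become voiced after a nasal.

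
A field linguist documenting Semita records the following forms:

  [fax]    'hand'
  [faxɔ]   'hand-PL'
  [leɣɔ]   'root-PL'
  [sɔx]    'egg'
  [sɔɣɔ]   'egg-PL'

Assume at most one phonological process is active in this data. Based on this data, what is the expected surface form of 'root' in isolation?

In [sɔx] and [sɔɣɔ] the final segment of 'egg' alternates: [x] ~ [ɣ].
The stem 'hand' ([fax], [faxɔ]) shows [x] unchanged in both environments, so [x] cannot be basic with [ɣ] derived before the PL suffix.
The underlying segment must be /ɣ/; voiced obstruents become voiceless word-finally, yielding [x] there.
From [leɣɔ] the stem 'root' is /leɣ/; word-finally this yields [lex].

[lex]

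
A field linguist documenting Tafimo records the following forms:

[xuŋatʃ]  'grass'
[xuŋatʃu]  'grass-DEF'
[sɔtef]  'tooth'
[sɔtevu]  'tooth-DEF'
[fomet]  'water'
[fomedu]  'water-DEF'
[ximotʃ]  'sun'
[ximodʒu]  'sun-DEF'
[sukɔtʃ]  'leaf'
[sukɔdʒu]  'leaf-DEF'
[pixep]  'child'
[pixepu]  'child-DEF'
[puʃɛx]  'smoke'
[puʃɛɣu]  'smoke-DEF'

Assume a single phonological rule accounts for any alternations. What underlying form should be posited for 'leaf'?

In [sukɔtʃ] and [sukɔdʒu] the final segment of 'leaf' alternates: [tʃ] ~ [dʒ].
Compare 'grass', with invariant [tʃ] in [xuŋatʃ] and [xuŋatʃu]: an analysis with underlying /tʃ/ and a rule producing [dʒ] before the DEF suffix would wrongly predict alternation here too.
Therefore /dʒ/ is basic and [tʃ] is derived by word-final obstruent devoicing (voiced obstruents become voiceless word-finally).
Hence 'leaf' is /sukɔdʒ/ underlyingly.

/sukɔdʒ/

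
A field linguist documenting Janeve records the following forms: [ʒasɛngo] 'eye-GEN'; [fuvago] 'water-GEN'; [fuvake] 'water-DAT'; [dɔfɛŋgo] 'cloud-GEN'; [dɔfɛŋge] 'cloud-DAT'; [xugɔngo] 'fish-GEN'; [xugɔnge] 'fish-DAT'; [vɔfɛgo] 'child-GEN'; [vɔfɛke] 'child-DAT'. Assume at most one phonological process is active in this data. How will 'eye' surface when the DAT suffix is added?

[ʒasɛnge]

The DAT morpheme has two allomorphs, [-ge] and [-ke].
By contrast the GEN suffix keeps its initial [g] throughout — that segment must be underlying.
The DAT suffix is therefore /-ke/ underlyingly, with post-nasal voicing: voiceless stops become voiced after a nasal.
After 'eye', which ends in a nasal, the suffix surfaces as [-ge], giving [ʒasɛnge].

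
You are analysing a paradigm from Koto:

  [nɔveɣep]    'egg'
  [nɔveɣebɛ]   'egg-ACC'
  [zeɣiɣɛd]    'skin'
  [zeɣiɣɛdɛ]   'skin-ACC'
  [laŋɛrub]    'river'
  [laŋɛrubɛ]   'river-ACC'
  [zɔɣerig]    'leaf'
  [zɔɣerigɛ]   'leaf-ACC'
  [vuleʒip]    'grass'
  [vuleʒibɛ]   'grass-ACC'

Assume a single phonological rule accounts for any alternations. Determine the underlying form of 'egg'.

/nɔveɣep/

The stem for 'egg' ends in [p] in [nɔveɣep] but [b] in [nɔveɣebɛ].
But 'river' keeps [b] in both environments ([laŋɛrub], [laŋɛrubɛ]), so there is no rule changing /b/ to [p] in isolation.
Therefore /p/ is basic and [b] is derived by intervocalic voicing (voiceless stops become voiced between vowels).
So 'egg' = /nɔveɣep/.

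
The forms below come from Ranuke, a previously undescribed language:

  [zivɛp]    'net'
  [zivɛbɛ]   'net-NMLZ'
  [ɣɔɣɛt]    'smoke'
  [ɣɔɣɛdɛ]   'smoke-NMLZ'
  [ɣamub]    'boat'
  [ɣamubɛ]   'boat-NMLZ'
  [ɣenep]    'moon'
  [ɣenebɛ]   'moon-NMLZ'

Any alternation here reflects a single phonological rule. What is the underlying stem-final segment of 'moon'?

/p/

The stem for 'moon' ends in [p] in [ɣenep] but [b] in [ɣenebɛ].
Compare 'boat', with invariant [b] in [ɣamub] and [ɣamubɛ]: an analysis with underlying /b/ and a rule producing [p] in isolation would wrongly predict alternation here too.
Therefore /p/ is basic and [b] is derived by intervocalic voicing (voiceless stops become voiced between vowels).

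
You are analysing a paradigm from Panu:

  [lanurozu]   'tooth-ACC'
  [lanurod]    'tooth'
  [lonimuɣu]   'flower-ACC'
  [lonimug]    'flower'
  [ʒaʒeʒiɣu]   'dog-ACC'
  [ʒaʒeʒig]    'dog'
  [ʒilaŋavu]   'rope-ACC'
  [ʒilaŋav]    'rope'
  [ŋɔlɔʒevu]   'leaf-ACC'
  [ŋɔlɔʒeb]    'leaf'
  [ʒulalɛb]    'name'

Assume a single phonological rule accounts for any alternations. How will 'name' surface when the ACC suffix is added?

'leaf' shows [v] ~ [b] at the end of the stem ([ŋɔlɔʒevu] vs [ŋɔlɔʒeb]).
But 'rope' keeps [v] in both environments ([ʒilaŋavu], [ʒilaŋav]), so there is no rule changing /v/ to [b] in isolation.
Therefore /b/ is basic and [v] is derived by intervocalic spirantization (voiced stops become fricatives between vowels).
From [ʒulalɛb] the stem 'name' is /ʒulalɛb/; between vowels this yields [ʒulalɛvu].

[ʒulalɛvu]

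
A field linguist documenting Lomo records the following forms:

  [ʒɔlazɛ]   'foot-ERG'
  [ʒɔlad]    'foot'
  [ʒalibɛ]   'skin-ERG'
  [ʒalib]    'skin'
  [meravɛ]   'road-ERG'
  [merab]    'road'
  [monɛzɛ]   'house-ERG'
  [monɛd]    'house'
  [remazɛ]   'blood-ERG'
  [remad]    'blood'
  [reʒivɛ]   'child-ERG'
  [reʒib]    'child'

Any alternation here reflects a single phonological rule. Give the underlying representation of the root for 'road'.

'road' shows [v] ~ [b] at the end of the stem ([meravɛ] vs [merab]).
Compare 'skin', with invariant [b] in [ʒalibɛ] and [ʒalib]: an analysis with underlying /b/ and a rule producing [v] before the ERG suffix would wrongly predict alternation here too.
The underlying segment must be /v/; voiced fricatives become stops word-finally, yielding [b] there.

/merav/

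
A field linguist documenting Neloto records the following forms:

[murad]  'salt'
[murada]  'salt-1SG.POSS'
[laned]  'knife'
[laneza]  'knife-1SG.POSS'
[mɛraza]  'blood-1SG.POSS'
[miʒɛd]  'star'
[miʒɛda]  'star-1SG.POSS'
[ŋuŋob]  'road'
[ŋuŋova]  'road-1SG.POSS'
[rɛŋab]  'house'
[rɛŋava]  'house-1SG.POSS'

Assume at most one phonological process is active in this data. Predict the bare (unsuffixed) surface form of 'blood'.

The root 'knife' surfaces as [laned] and [laneza], with a stem-final [d] ~ [z] alternation.
But 'star' keeps [d] in both environments ([miʒɛd], [miʒɛda]), so there is no rule changing /d/ to [z] before the 1SG.POSS suffix.
So /z/ is underlying, and a rule of word-final hardening — voiced fricatives become stops word-finally — gives [d].
The one attested form of 'blood', [mɛraza], shows underlying /mɛraz/. Applying the same rule word-finally gives [mɛrad].

[mɛrad]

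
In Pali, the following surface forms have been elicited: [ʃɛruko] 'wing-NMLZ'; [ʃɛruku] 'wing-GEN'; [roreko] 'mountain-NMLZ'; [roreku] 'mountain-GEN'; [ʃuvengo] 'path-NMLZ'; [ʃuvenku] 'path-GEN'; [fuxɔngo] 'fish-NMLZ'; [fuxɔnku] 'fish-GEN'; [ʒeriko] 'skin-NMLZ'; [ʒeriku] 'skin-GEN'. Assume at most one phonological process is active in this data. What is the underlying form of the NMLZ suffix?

The NMLZ suffix surfaces as [-go] and [-ko], depending on the final segment of the stem.
The GEN suffix, which begins with [k], is invariant after every stem; so [k] is not altered by any rule here.
So the underlying form is /-go/, and voiced stops become voiceless after a vowel.

/-go/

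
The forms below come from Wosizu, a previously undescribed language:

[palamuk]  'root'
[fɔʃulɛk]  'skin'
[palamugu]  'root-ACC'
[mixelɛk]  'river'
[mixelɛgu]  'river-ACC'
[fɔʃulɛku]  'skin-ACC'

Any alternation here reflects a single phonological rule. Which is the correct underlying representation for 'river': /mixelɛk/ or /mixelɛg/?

/mixelɛg/

The root 'river' surfaces as [mixelɛk] and [mixelɛgu], with a stem-final [k] ~ [g] alternation.
The stem 'skin' ([fɔʃulɛk], [fɔʃulɛku]) shows [k] unchanged in both environments, so [k] cannot be basic with [g] derived before the ACC suffix.
The underlying segment must be /g/; voiced obstruents become voiceless word-finally, yielding [k] there.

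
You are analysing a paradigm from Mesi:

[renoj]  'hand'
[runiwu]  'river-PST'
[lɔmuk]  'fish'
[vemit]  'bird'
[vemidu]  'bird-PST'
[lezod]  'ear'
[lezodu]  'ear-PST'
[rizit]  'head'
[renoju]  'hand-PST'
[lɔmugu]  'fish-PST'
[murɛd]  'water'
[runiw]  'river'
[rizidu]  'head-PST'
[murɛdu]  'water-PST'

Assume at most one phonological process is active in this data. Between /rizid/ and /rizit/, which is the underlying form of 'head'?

/rizit/

'head' shows [t] ~ [d] at the end of the stem ([rizit] vs [rizidu]).
But 'ear' keeps [d] in both environments ([lezod], [lezodu]), so there is no rule changing /d/ to [t] in isolation.
So /t/ is underlying, and a rule of intervocalic voicing — voiceless stops become voiced between vowels — gives [d].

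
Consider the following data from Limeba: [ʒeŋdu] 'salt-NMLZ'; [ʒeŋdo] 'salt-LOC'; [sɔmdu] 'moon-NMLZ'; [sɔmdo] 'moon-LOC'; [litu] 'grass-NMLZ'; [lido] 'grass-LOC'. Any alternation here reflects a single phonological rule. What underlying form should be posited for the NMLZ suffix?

The NMLZ morpheme has two allomorphs, [-du] and [-tu].
The LOC suffix, which begins with [d], is invariant after every stem; so [d] is not altered by any rule here.
The NMLZ suffix is therefore /-tu/ underlyingly, with post-nasal voicing: voiceless stops become voiced after a nasal.

/-tu/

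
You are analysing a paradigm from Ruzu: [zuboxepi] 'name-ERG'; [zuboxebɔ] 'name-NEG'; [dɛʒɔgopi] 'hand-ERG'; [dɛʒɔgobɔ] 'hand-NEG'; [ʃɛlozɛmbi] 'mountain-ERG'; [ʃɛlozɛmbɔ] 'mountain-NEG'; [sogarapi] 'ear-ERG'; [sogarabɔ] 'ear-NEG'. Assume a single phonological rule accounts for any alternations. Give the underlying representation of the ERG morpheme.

The ERG morpheme has two allomorphs, [-bi] and [-pi].
The NEG suffix, which begins with [b], is invariant after every stem; so [b] is not altered by any rule here.
The ERG suffix is therefore /-pi/ underlyingly, with post-nasal voicing: voiceless stops become voiced after a nasal.

/-pi/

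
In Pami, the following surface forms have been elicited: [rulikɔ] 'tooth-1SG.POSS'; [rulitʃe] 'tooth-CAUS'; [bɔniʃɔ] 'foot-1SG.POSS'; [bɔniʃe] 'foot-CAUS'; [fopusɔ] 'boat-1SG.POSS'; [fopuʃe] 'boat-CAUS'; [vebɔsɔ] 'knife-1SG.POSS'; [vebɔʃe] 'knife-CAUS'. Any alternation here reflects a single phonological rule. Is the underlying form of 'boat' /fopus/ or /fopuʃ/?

/fopus/

The root 'boat' surfaces as [fopusɔ] and [fopuʃe], with a stem-final [s] ~ [ʃ] alternation.
If /ʃ/ were underlying and a rule turned it into [s] before the 1SG.POSS suffix, 'foot' would also alternate; but it has [ʃ] in both [bɔniʃɔ] and [bɔniʃe].
So /s/ is underlying, and a rule of palatalization before a front vowel — /k/ and /s/ become palato-alveolar [tʃ] and [ʃ] before a front vowel — gives [ʃ].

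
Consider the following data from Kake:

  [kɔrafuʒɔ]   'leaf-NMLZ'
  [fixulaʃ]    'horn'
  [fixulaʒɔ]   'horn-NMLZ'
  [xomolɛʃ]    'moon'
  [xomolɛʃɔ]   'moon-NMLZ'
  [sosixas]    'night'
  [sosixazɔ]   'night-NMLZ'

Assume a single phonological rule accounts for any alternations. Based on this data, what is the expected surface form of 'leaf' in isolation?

The stem for 'horn' ends in [ʃ] in [fixulaʃ] but [ʒ] in [fixulaʒɔ].
But 'moon' keeps [ʃ] in both environments ([xomolɛʃ], [xomolɛʃɔ]), so there is no rule changing /ʃ/ to [ʒ] before the NMLZ suffix.
Therefore /ʒ/ is basic and [ʃ] is derived by word-final obstruent devoicing (voiced obstruents become voiceless word-finally).
The one attested form of 'leaf', [kɔrafuʒɔ], shows underlying /kɔrafuʒ/. Applying the same rule word-finally gives [kɔrafuʃ].

[kɔrafuʃ]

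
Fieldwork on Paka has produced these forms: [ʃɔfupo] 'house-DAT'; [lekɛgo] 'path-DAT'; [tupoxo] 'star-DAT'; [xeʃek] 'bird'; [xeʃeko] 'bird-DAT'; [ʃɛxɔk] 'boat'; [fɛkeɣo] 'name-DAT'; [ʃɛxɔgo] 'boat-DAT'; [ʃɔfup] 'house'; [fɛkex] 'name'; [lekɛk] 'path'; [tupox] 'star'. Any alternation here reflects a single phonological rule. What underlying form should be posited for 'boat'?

/ʃɛxɔg/

The root 'boat' surfaces as [ʃɛxɔgo] and [ʃɛxɔk], with a stem-final [g] ~ [k] alternation.
The stem 'bird' ([xeʃeko], [xeʃek]) shows [k] unchanged in both environments, so [k] cannot be basic with [g] derived before the DAT suffix.
Therefore /g/ is basic and [k] is derived by word-final obstruent devoicing (voiced obstruents become voiceless word-finally).
The underlying form of 'boat' is therefore /ʃɛxɔg/.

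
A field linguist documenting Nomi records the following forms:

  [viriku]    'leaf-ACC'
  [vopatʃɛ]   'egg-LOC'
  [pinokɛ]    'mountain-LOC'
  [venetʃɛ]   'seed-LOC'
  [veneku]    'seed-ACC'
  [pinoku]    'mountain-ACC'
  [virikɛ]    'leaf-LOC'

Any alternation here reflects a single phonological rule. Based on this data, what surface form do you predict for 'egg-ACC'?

[vopaku]

The root 'seed' surfaces as [venetʃɛ] and [veneku], with a stem-final [tʃ] ~ [k] alternation.
If /k/ were underlying and a rule turned it into [tʃ] before the LOC suffix, 'leaf' would also alternate; but it has [k] in both [virikɛ] and [viriku].
The alternation reflects depalatalization: palato-alveolar /tʃ/ becomes [k] when no front vowel follows. /tʃ/ is underlying.
From [vopatʃɛ] the stem 'egg' is /vopatʃ/; when no front vowel follows this yields [vopaku].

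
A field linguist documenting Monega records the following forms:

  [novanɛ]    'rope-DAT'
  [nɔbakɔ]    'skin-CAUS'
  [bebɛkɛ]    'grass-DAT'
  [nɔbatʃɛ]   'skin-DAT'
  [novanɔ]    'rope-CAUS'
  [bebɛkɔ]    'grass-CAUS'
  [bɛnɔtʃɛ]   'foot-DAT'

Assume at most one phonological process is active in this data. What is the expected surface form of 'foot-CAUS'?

The stem for 'skin' ends in [tʃ] in [nɔbatʃɛ] but [k] in [nɔbakɔ].
But 'grass' keeps [k] in both environments ([bebɛkɛ], [bebɛkɔ]), so there is no rule changing /k/ to [tʃ] before the DAT suffix.
Therefore /tʃ/ is basic and [k] is derived by depalatalization (palato-alveolar /tʃ/ becomes [k] when no front vowel follows).
From [bɛnɔtʃɛ] the stem 'foot' is /bɛnɔtʃ/; when no front vowel follows this yields [bɛnɔkɔ].

[bɛnɔkɔ]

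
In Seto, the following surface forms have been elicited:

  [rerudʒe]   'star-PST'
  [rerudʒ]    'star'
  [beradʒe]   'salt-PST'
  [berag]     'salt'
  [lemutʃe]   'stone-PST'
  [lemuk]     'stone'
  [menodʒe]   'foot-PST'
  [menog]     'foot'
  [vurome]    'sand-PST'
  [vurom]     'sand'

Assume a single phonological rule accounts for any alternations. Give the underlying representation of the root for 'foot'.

In [menodʒe] and [menog] the final segment of 'foot' alternates: [dʒ] ~ [g].
Compare 'star', with invariant [dʒ] in [rerudʒe] and [rerudʒ]: an analysis with underlying /dʒ/ and a rule producing [g] in isolation would wrongly predict alternation here too.
The alternation reflects palatalization before a front vowel: /k/ and /g/ become palato-alveolar [tʃ] and [dʒ] before a front vowel. /g/ is underlying.

/menog/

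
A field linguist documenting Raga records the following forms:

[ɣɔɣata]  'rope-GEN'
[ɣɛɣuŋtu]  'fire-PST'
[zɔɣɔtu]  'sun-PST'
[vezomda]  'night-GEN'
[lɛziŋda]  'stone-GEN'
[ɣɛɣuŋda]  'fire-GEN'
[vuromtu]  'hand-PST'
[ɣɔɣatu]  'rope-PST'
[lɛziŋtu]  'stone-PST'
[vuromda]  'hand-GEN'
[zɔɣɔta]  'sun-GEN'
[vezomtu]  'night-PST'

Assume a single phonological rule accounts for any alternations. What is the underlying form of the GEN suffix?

The GEN morpheme has two allomorphs, [-da] and [-ta].
The PST suffix, which begins with [t], is invariant after every stem; so [t] is not altered by any rule here.
The GEN suffix is therefore /-da/ underlyingly, with post-vocalic devoicing: voiced stops become voiceless after a vowel.

/-da/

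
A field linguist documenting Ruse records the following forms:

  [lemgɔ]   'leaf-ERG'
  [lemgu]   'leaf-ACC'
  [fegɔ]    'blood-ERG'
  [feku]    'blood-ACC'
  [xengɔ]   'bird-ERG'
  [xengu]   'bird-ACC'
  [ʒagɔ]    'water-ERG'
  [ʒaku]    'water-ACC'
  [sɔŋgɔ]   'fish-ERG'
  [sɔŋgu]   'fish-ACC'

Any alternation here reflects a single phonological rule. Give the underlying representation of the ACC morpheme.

The ACC morpheme has two allomorphs, [-gu] and [-ku].
By contrast the ERG suffix keeps its initial [g] throughout — that segment must be underlying.
So the underlying form is /-ku/, and voiceless stops become voiced after a nasal.

/-ku/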